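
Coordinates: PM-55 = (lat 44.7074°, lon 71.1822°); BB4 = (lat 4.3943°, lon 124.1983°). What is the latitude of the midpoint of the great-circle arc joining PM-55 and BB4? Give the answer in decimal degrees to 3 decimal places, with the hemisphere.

26.962°N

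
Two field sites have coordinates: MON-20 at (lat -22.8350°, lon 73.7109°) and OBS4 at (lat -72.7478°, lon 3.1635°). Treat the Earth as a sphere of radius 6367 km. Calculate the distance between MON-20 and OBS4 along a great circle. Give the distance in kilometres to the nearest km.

Δφ = -49.9128°,  Δλ = -70.5474°
a = sin²(Δφ/2) + cos φ₁ cos φ₂ sin²(Δλ/2) = 0.269177
c = 2·arcsin(√a) = 1.090946 rad = 62.5066°
d = R·c = 6367 × 1.090946 = 6946.1 km

6946 km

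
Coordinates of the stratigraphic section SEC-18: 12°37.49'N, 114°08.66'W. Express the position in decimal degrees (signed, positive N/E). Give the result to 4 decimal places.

+12.6248°, -114.1443°

lat: 12.6248° N → +12.6248°
lon: 114.1443° W → -114.1443°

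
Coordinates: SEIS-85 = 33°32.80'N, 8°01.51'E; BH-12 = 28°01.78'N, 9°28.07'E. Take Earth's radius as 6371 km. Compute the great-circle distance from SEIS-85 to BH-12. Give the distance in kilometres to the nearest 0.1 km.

628.7 km

SEIS-85: φ = +33.54667°, λ = +8.02517°
BH-12: φ = +28.02967°, λ = +9.46783°
Δφ = -5.5170°,  Δλ = 1.4427°
a = sin²(Δφ/2) + cos φ₁ cos φ₂ sin²(Δλ/2) = 0.002433
c = 2·arcsin(√a) = 0.098686 rad = 5.6543°
d = R·c = 6371 × 0.098686 = 628.7 km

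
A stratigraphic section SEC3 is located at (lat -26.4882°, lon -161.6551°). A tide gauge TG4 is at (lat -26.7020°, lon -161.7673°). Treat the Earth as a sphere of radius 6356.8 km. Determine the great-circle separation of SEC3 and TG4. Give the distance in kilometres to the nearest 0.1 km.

Δφ = -0.2138°,  Δλ = -0.1122°
a = sin²(Δφ/2) + cos φ₁ cos φ₂ sin²(Δλ/2) = 0.000004
c = 2·arcsin(√a) = 0.004122 rad = 0.2362°
d = R·c = 6356.8 × 0.004122 = 26.2 km

26.2 km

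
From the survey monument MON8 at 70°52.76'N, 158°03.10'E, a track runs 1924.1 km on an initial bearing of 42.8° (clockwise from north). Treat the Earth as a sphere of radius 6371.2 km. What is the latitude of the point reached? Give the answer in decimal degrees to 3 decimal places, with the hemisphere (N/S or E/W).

MON8: φ = +70.87933°, λ = +158.05167°
δ = d/R = 1924.1/6371.2 = 0.302000 rad
φ₂ = arcsin(sin φ₁ cos δ + cos φ₁ sin δ cos θ)
   = arcsin(0.94483·0.95474 + 0.32756·0.29743·0.73373) = 76.79411°
λ₂ = λ₁ + atan2(sin θ sin δ cos φ₁, cos δ − sin φ₁ sin φ₂) = -139.74682°

76.794°N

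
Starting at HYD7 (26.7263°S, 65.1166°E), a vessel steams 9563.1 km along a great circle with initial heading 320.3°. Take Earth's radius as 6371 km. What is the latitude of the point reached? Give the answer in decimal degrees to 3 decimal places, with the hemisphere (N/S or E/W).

40.858°N

δ = d/R = 9563.1/6371 = 1.501036 rad
φ₂ = arcsin(sin φ₁ cos δ + cos φ₁ sin δ cos θ)
   = arcsin(-0.44973·0.06970 + 0.89317·0.99757·0.76940) = 40.85762°
λ₂ = λ₁ + atan2(sin θ sin δ cos φ₁, cos δ − sin φ₁ sin φ₂) = 7.71157°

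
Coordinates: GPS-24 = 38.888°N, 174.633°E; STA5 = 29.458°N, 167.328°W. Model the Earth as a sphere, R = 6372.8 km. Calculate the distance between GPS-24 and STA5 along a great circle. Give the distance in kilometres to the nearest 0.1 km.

Δφ = -9.4300°,  Δλ = 18.0390°
a = sin²(Δφ/2) + cos φ₁ cos φ₂ sin²(Δλ/2) = 0.023414
c = 2·arcsin(√a) = 0.307237 rad = 17.6034°
d = R·c = 6372.8 × 0.307237 = 1958.0 km

1958.0 km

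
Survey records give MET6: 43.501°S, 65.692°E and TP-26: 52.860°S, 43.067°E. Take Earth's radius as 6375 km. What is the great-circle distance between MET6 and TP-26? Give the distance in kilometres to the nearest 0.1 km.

1962.6 km

Δφ = -9.3590°,  Δλ = -22.6250°
a = sin²(Δφ/2) + cos φ₁ cos φ₂ sin²(Δλ/2) = 0.023507
c = 2·arcsin(√a) = 0.307856 rad = 17.6389°
d = R·c = 6375 × 0.307856 = 1962.6 km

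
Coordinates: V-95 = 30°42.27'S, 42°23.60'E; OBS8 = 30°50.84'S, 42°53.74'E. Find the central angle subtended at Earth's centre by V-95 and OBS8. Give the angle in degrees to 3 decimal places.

V-95: φ = -30.70450°, λ = +42.39333°
OBS8: φ = -30.84733°, λ = +42.89567°
Δφ = -0.1428°,  Δλ = 0.5023°
a = sin²(Δφ/2) + cos φ₁ cos φ₂ sin²(Δλ/2) = 0.000016
c = 2·arcsin(√a) = 0.007934 rad = 0.4546°

0.455°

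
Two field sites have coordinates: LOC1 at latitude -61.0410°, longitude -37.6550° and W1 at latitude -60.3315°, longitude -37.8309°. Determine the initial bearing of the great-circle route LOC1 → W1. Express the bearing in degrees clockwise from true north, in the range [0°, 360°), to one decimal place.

Δλ = -0.1759°
y = sin Δλ · cos φ₂ = -0.001520
x = cos φ₁ sin φ₂ − sin φ₁ cos φ₂ cos Δλ = 0.012381
θ = atan2(y, x) = -6.9975° → 353.0025° (mod 360°)

353.0°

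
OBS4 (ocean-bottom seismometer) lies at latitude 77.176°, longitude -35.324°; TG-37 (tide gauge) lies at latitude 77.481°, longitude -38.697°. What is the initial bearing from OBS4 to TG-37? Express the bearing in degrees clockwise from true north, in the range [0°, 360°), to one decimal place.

294.0°

Δλ = -3.3730°
y = sin Δλ · cos φ₂ = -0.012753
x = cos φ₁ sin φ₂ − sin φ₁ cos φ₂ cos Δλ = 0.005689
θ = atan2(y, x) = -65.9582° → 294.0418° (mod 360°)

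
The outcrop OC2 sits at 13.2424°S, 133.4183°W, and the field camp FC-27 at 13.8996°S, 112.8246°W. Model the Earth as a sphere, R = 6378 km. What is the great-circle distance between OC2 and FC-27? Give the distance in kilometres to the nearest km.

2229 km

Δφ = -0.6572°,  Δλ = 20.5937°
a = sin²(Δφ/2) + cos φ₁ cos φ₂ sin²(Δλ/2) = 0.030223
c = 2·arcsin(√a) = 0.349474 rad = 20.0234°
d = R·c = 6378 × 0.349474 = 2228.9 km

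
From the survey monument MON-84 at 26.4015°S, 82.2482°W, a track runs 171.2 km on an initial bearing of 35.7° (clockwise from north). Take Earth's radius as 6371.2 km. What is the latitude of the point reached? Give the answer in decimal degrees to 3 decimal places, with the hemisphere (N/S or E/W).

25.148°S

δ = d/R = 171.2/6371.2 = 0.026871 rad
φ₂ = arcsin(sin φ₁ cos δ + cos φ₁ sin δ cos θ)
   = arcsin(-0.44466·0.99964 + 0.89570·0.02687·0.81208) = -25.14782°
λ₂ = λ₁ + atan2(sin θ sin δ cos φ₁, cos δ − sin φ₁ sin φ₂) = -81.25578°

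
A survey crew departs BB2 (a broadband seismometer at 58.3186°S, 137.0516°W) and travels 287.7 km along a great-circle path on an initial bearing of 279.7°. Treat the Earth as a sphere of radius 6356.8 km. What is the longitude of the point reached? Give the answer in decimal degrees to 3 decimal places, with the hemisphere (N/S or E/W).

δ = d/R = 287.7/6356.8 = 0.045259 rad
φ₂ = arcsin(sin φ₁ cos δ + cos φ₁ sin δ cos θ)
   = arcsin(-0.85098·0.99898 + 0.52520·0.04524·0.16849) = -57.79070°
λ₂ = λ₁ + atan2(sin θ sin δ cos φ₁, cos δ − sin φ₁ sin φ₂) = -141.85105°

141.851°W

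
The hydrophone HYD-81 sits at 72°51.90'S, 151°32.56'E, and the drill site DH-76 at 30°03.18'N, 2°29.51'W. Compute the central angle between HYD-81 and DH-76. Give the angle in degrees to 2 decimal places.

135.06°

HYD-81: φ = -72.86500°, λ = +151.54267°
DH-76: φ = +30.05300°, λ = -2.49183°
Δφ = 102.9180°,  Δλ = -154.0345°
a = sin²(Δφ/2) + cos φ₁ cos φ₂ sin²(Δλ/2) = 0.853923
c = 2·arcsin(√a) = 2.357240 rad = 135.0599°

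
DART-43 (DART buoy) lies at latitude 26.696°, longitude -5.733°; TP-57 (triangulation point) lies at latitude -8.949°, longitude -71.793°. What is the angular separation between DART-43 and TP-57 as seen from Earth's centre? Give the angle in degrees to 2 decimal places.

73.25°

Δφ = -35.6450°,  Δλ = -66.0600°
a = sin²(Δφ/2) + cos φ₁ cos φ₂ sin²(Δλ/2) = 0.355886
c = 2·arcsin(√a) = 1.278421 rad = 73.2481°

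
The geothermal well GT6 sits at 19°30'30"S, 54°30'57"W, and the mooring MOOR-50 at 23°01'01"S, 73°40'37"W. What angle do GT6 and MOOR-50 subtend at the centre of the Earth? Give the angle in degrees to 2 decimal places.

18.18°

GT6: φ = -19.50833°, λ = -54.51583°
MOOR-50: φ = -23.01694°, λ = -73.67694°
Δφ = -3.5086°,  Δλ = -19.1611°
a = sin²(Δφ/2) + cos φ₁ cos φ₂ sin²(Δλ/2) = 0.024969
c = 2·arcsin(√a) = 0.317360 rad = 18.1834°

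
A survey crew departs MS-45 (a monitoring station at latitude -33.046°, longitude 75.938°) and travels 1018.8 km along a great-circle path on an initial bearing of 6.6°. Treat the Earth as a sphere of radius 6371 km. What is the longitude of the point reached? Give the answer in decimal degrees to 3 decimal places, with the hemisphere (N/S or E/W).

δ = d/R = 1018.8/6371 = 0.159912 rad
φ₂ = arcsin(sin φ₁ cos δ + cos φ₁ sin δ cos θ)
   = arcsin(-0.54531·0.98724 + 0.83823·0.15923·0.99337) = -23.93915°
λ₂ = λ₁ + atan2(sin θ sin δ cos φ₁, cos δ − sin φ₁ sin φ₂) = 77.08538°

77.085°E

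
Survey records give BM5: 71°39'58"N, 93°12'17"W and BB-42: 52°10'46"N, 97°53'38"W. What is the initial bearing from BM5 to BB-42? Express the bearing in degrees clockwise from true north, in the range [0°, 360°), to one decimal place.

188.6°

BM5: φ = +71.66611°, λ = -93.20472°
BB-42: φ = +52.17944°, λ = -97.89389°
Δλ = -4.6892°
y = sin Δλ · cos φ₂ = -0.050128
x = cos φ₁ sin φ₂ − sin φ₁ cos φ₂ cos Δλ = -0.331639
θ = atan2(y, x) = -171.4046° → 188.5954° (mod 360°)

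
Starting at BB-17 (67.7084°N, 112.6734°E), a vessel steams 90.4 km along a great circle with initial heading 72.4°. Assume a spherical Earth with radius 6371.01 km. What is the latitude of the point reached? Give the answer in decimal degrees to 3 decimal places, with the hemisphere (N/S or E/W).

67.941°N

δ = d/R = 90.4/6371.01 = 0.014189 rad
φ₂ = arcsin(sin φ₁ cos δ + cos φ₁ sin δ cos θ)
   = arcsin(0.92527·0.99990 + 0.37932·0.01419·0.30237) = 67.94130°
λ₂ = λ₁ + atan2(sin θ sin δ cos φ₁, cos δ − sin φ₁ sin φ₂) = 114.73720°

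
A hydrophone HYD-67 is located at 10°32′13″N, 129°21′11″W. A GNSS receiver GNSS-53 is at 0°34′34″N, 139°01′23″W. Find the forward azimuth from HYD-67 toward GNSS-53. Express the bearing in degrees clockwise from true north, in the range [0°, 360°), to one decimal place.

HYD-67: φ = +10.53694°, λ = -129.35306°
GNSS-53: φ = +0.57611°, λ = -139.02306°
Δλ = -9.6700°
y = sin Δλ · cos φ₂ = -0.167965
x = cos φ₁ sin φ₂ − sin φ₁ cos φ₂ cos Δλ = -0.170377
θ = atan2(y, x) = -135.4085° → 224.5915° (mod 360°)

224.6°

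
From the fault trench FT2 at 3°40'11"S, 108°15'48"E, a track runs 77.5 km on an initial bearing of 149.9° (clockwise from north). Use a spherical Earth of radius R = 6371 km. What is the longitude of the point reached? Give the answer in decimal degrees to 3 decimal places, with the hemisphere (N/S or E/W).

FT2: φ = -3.66972°, λ = +108.26333°
δ = d/R = 77.5/6371 = 0.012164 rad
φ₂ = arcsin(sin φ₁ cos δ + cos φ₁ sin δ cos θ)
   = arcsin(-0.06400·0.99993 + 0.99795·0.01216·-0.86515) = -4.27264°
λ₂ = λ₁ + atan2(sin θ sin δ cos φ₁, cos δ − sin φ₁ sin φ₂) = 108.61384°

108.614°E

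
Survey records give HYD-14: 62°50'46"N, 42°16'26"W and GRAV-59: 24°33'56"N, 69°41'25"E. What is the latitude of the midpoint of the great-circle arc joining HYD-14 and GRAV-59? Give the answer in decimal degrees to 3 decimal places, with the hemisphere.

56.888°N

HYD-14: φ = +62.84611°, λ = -42.27389°
GRAV-59: φ = +24.56556°, λ = +69.69028°
Bx = cos φ₂ cos Δλ = -0.340172,  By = cos φ₂ sin Δλ = 0.843474
φₘ = atan2(sin φ₁ + sin φ₂, √((cos φ₁ + Bx)² + By²)) = 56.88814°
λₘ = λ₁ + atan2(By, cos φ₁ + Bx) = 39.88155°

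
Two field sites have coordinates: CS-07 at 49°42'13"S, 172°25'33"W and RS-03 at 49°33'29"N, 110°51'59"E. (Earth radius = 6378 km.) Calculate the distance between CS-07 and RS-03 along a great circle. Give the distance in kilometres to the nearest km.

CS-07: φ = -49.70361°, λ = -172.42583°
RS-03: φ = +49.55806°, λ = +110.86639°
Δφ = 99.2617°,  Δλ = -76.7078°
a = sin²(Δφ/2) + cos φ₁ cos φ₂ sin²(Δλ/2) = 0.742007
c = 2·arcsin(√a) = 2.076032 rad = 118.9479°
d = R·c = 6378 × 2.076032 = 13240.9 km

13241 km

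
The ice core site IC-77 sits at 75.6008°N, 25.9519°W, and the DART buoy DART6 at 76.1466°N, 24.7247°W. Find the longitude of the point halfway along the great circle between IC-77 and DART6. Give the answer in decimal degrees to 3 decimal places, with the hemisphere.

25.350°W

Bx = cos φ₂ cos Δλ = 0.239384,  By = cos φ₂ sin Δλ = 0.005128
φₘ = atan2(sin φ₁ + sin φ₂, √((cos φ₁ + Bx)² + By²)) = 75.87448°
λₘ = λ₁ + atan2(By, cos φ₁ + Bx) = -25.34991°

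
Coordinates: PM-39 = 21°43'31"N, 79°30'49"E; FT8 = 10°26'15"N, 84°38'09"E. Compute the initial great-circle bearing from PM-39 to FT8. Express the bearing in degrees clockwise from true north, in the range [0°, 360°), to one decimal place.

PM-39: φ = +21.72528°, λ = +79.51361°
FT8: φ = +10.43750°, λ = +84.63583°
Δλ = 5.1222°
y = sin Δλ · cos φ₂ = 0.087803
x = cos φ₁ sin φ₂ − sin φ₁ cos φ₂ cos Δλ = -0.194283
θ = atan2(y, x) = 155.6801° → 155.6801° (mod 360°)

155.7°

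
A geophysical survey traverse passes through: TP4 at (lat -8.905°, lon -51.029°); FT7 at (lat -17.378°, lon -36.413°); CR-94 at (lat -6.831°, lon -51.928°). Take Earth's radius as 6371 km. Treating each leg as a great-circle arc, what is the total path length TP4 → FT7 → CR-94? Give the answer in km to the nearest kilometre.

TP4→FT7: c = 0.288845 rad, d = 1840.23 km
FT7→CR-94: c = 0.322091 rad, d = 2052.04 km
Total = 1840.23 + 2052.04 = 3892.27 km

3892 km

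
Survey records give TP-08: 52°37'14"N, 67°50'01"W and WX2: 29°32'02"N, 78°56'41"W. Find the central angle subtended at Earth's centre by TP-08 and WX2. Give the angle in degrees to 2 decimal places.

24.49°

TP-08: φ = +52.62056°, λ = -67.83361°
WX2: φ = +29.53389°, λ = -78.94472°
Δφ = -23.0867°,  Δλ = -11.1111°
a = sin²(Δφ/2) + cos φ₁ cos φ₂ sin²(Δλ/2) = 0.044994
c = 2·arcsin(√a) = 0.427484 rad = 24.4930°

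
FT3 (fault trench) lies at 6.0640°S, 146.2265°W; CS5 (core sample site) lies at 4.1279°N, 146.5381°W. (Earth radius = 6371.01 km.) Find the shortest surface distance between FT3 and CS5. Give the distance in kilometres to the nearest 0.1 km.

1133.8 km

Δφ = 10.1919°,  Δλ = -0.3116°
a = sin²(Δφ/2) + cos φ₁ cos φ₂ sin²(Δλ/2) = 0.007897
c = 2·arcsin(√a) = 0.177965 rad = 10.1966°
d = R·c = 6371.01 × 0.177965 = 1133.8 km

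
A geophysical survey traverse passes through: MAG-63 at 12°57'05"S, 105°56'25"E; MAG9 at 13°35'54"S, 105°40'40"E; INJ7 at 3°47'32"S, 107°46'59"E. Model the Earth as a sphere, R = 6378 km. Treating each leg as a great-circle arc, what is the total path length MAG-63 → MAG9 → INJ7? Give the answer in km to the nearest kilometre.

MAG-63: φ = -12.95139°, λ = +105.94028°
MAG9: φ = -13.59833°, λ = +105.67778°
INJ7: φ = -3.79222°, λ = +107.78306°
MAG-63→MAG9: c = 0.012140 rad, d = 77.43 km
MAG9→INJ7: c = 0.174951 rad, d = 1115.84 km
Total = 77.43 + 1115.84 = 1193.26 km

1193 km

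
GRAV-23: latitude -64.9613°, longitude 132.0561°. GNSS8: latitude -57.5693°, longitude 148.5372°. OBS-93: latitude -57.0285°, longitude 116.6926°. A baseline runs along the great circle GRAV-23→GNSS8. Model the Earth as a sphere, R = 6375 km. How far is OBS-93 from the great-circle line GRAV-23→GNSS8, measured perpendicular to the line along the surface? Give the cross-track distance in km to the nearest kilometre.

δ₁₃ = central angle GRAV-23→OBS-93 = 0.188963 rad  (haversine)
θ₁₃ = bearing GRAV-23→OBS-93 = 309.861°,  θ₁₂ = bearing GRAV-23→GNSS8 = 54.457°
dₓₜ = R·arcsin(sin δ₁₃ · sin(θ₁₃ − θ₁₂)) = 6375·arcsin(0.18784·sin(255.404°)) = -1165.312 km
|dₓₜ| = 1165.312 km

1165 km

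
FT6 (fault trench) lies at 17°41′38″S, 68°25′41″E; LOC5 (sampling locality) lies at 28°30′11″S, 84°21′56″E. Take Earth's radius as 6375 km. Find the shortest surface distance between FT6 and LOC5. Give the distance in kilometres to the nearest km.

2023 km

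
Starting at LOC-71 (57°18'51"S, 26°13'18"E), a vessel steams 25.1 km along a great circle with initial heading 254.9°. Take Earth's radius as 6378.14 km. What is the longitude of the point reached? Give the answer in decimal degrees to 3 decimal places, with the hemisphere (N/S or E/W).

LOC-71: φ = -57.31417°, λ = +26.22167°
δ = d/R = 25.1/6378.14 = 0.003935 rad
φ₂ = arcsin(sin φ₁ cos δ + cos φ₁ sin δ cos θ)
   = arcsin(-0.84164·0.99999 + 0.54003·0.00394·-0.26050) = -57.37226°
λ₂ = λ₁ + atan2(sin θ sin δ cos φ₁, cos δ − sin φ₁ sin φ₂) = 25.81792°

25.818°E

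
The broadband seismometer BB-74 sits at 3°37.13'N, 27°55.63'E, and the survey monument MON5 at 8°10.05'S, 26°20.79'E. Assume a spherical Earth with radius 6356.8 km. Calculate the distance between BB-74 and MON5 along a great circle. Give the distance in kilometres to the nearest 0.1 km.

BB-74: φ = +3.61883°, λ = +27.92717°
MON5: φ = -8.16750°, λ = +26.34650°
Δφ = -11.7863°,  Δλ = -1.5807°
a = sin²(Δφ/2) + cos φ₁ cos φ₂ sin²(Δλ/2) = 0.010730
c = 2·arcsin(√a) = 0.207543 rad = 11.8913°
d = R·c = 6356.8 × 0.207543 = 1319.3 km

1319.3 km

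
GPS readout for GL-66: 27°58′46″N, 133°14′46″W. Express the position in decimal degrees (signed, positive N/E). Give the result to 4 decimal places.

+27.9794°, -133.2461°

lat: 27.9794° N → +27.9794°
lon: 133.2461° W → -133.2461°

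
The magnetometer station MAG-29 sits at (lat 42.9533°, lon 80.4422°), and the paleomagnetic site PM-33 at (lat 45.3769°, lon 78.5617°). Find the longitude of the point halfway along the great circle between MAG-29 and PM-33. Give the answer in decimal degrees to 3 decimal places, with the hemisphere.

79.521°E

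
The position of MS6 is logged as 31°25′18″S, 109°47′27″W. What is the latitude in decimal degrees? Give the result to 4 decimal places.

31.4217°S

31° + 25′/60 + 18″/3600 = 31 + 0.41667 + 0.00500 = 31.4217°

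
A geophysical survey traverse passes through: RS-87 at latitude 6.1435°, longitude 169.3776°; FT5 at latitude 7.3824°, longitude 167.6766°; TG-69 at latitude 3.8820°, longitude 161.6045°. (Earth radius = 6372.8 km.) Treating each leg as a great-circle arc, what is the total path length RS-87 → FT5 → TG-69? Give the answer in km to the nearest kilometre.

1010 km

RS-87→FT5: c = 0.036561 rad, d = 232.99 km
FT5→TG-69: c = 0.121869 rad, d = 776.64 km
Total = 232.99 + 776.64 = 1009.64 km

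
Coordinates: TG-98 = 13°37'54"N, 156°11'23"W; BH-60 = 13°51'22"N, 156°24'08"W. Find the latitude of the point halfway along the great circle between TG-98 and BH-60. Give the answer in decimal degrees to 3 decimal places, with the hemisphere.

TG-98: φ = +13.63167°, λ = -156.18972°
BH-60: φ = +13.85611°, λ = -156.40222°
Bx = cos φ₂ cos Δλ = 0.970894,  By = cos φ₂ sin Δλ = -0.003601
φₘ = atan2(sin φ₁ + sin φ₂, √((cos φ₁ + Bx)² + By²)) = 13.74391°
λₘ = λ₁ + atan2(By, cos φ₁ + Bx) = -156.29592°

13.744°N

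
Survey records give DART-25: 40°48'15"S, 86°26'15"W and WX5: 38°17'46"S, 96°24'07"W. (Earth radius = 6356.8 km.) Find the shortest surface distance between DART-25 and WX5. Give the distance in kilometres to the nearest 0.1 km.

DART-25: φ = -40.80417°, λ = -86.43750°
WX5: φ = -38.29611°, λ = -96.40194°
Δφ = 2.5081°,  Δλ = -9.9644°
a = sin²(Δφ/2) + cos φ₁ cos φ₂ sin²(Δλ/2) = 0.004960
c = 2·arcsin(√a) = 0.140966 rad = 8.0767°
d = R·c = 6356.8 × 0.140966 = 896.1 km

896.1 km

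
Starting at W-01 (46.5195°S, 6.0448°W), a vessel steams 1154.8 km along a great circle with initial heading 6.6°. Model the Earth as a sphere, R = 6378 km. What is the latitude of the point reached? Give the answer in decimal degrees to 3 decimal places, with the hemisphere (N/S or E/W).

δ = d/R = 1154.8/6378 = 0.181060 rad
φ₂ = arcsin(sin φ₁ cos δ + cos φ₁ sin δ cos θ)
   = arcsin(-0.72561·0.98365 + 0.68811·0.18007·0.99337) = -36.20382°
λ₂ = λ₁ + atan2(sin θ sin δ cos φ₁, cos δ − sin φ₁ sin φ₂) = -4.57504°

36.204°S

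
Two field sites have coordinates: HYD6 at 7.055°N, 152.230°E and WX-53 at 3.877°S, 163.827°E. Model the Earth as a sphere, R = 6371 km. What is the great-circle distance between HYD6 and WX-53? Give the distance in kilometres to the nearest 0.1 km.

Δφ = -10.9320°,  Δλ = 11.5970°
a = sin²(Δφ/2) + cos φ₁ cos φ₂ sin²(Δλ/2) = 0.019180
c = 2·arcsin(√a) = 0.277878 rad = 15.9212°
d = R·c = 6371 × 0.277878 = 1770.4 km

1770.4 km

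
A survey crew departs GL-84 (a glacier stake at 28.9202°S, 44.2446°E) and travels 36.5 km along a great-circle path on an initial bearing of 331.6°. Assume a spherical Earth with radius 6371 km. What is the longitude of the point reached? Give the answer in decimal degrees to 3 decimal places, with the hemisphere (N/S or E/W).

δ = d/R = 36.5/6371 = 0.005729 rad
φ₂ = arcsin(sin φ₁ cos δ + cos φ₁ sin δ cos θ)
   = arcsin(-0.48359·0.99998 + 0.87529·0.00573·0.87965) = -28.63134°
λ₂ = λ₁ + atan2(sin θ sin δ cos φ₁, cos δ − sin φ₁ sin φ₂) = 44.06673°

44.067°E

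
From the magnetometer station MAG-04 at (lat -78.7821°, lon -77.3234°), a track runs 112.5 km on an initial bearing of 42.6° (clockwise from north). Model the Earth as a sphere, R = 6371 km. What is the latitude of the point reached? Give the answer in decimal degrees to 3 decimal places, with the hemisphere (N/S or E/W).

78.018°S

δ = d/R = 112.5/6371 = 0.017658 rad
φ₂ = arcsin(sin φ₁ cos δ + cos φ₁ sin δ cos θ)
   = arcsin(-0.98089·0.99984 + 0.19454·0.01766·0.73610) = -78.01803°
λ₂ = λ₁ + atan2(sin θ sin δ cos φ₁, cos δ − sin φ₁ sin φ₂) = -74.02306°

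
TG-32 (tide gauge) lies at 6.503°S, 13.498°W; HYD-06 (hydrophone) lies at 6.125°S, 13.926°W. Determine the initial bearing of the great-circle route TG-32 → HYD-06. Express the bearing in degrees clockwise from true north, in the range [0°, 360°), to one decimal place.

Δλ = -0.4280°
y = sin Δλ · cos φ₂ = -0.007427
x = cos φ₁ sin φ₂ − sin φ₁ cos φ₂ cos Δλ = 0.006594
θ = atan2(y, x) = -48.4005° → 311.5995° (mod 360°)

311.6°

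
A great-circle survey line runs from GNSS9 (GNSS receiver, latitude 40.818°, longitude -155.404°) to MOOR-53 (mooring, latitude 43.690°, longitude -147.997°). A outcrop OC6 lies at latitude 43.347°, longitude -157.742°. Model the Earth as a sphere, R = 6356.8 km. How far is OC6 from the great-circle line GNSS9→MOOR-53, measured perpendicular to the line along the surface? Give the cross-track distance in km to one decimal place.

339.6 km

δ₁₃ = central angle GNSS9→OC6 = 0.053525 rad  (haversine)
θ₁₃ = bearing GNSS9→OC6 = 326.323°,  θ₁₂ = bearing GNSS9→MOOR-53 = 59.894°
dₓₜ = R·arcsin(sin δ₁₃ · sin(θ₁₃ − θ₁₂)) = 6356.8·arcsin(0.05350·sin(266.428°)) = -339.585 km
|dₓₜ| = 339.585 km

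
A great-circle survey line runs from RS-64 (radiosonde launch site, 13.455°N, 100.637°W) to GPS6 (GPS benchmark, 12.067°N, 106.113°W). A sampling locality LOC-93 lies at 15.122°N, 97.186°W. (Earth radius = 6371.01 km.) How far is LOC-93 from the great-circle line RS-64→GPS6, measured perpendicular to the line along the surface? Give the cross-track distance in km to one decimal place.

93.1 km

δ₁₃ = central angle RS-64→LOC-93 = 0.065215 rad  (haversine)
θ₁₃ = bearing RS-64→LOC-93 = 63.087°,  θ₁₂ = bearing RS-64→GPS6 = 256.048°
dₓₜ = R·arcsin(sin δ₁₃ · sin(θ₁₃ − θ₁₂)) = 6371.01·arcsin(0.06517·sin(-192.961°)) = 93.126 km
|dₓₜ| = 93.126 km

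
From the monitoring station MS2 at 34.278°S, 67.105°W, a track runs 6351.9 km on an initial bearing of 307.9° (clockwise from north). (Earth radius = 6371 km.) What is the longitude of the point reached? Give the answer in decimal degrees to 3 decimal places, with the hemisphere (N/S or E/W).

δ = d/R = 6351.9/6371 = 0.997002 rad
φ₂ = arcsin(sin φ₁ cos δ + cos φ₁ sin δ cos θ)
   = arcsin(-0.56321·0.54282 + 0.82631·0.83985·0.61429) = 6.92547°
λ₂ = λ₁ + atan2(sin θ sin δ cos φ₁, cos δ − sin φ₁ sin φ₂) = -108.98564°

108.986°W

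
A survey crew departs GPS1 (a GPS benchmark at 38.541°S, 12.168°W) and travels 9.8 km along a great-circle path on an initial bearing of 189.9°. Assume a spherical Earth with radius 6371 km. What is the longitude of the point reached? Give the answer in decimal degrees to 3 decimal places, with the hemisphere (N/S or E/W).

12.187°W

δ = d/R = 9.8/6371 = 0.001538 rad
φ₂ = arcsin(sin φ₁ cos δ + cos φ₁ sin δ cos θ)
   = arcsin(-0.62307·1.00000 + 0.78216·0.00154·-0.98511) = -38.62782°
λ₂ = λ₁ + atan2(sin θ sin δ cos φ₁, cos δ − sin φ₁ sin φ₂) = -12.18740°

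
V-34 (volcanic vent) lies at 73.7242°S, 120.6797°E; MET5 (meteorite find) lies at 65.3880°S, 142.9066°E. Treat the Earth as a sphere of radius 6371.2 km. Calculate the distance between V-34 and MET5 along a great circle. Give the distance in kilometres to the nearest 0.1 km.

Δφ = 8.3362°,  Δλ = 22.2269°
a = sin²(Δφ/2) + cos φ₁ cos φ₂ sin²(Δλ/2) = 0.009619
c = 2·arcsin(√a) = 0.196473 rad = 11.2571°
d = R·c = 6371.2 × 0.196473 = 1251.8 km

1251.8 km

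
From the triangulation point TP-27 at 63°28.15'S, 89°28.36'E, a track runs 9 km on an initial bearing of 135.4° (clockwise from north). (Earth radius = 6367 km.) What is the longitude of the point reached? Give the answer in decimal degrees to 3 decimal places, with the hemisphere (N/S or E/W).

89.600°E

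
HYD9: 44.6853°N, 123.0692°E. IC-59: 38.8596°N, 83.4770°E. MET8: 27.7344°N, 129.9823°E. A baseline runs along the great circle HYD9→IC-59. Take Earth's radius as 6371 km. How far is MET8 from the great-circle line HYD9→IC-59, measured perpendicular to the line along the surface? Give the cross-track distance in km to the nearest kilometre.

1818 km

δ₁₃ = central angle HYD9→MET8 = 0.311157 rad  (haversine)
θ₁₃ = bearing HYD9→MET8 = 159.637°,  θ₁₂ = bearing HYD9→IC-59 = 272.782°
dₓₜ = R·arcsin(sin δ₁₃ · sin(θ₁₃ − θ₁₂)) = 6371·arcsin(0.30616·sin(-113.145°)) = -1818.132 km
|dₓₜ| = 1818.132 km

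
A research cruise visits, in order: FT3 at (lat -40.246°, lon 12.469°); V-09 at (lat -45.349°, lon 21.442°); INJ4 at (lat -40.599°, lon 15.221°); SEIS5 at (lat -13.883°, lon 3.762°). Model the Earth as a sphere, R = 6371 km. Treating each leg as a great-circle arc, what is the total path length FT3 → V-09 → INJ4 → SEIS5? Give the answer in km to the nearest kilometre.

4829 km

FT3→V-09: c = 0.145237 rad, d = 925.30 km
V-09→INJ4: c = 0.114752 rad, d = 731.08 km
INJ4→SEIS5: c = 0.497971 rad, d = 3172.58 km
Total = 925.30 + 731.08 + 3172.58 = 4828.96 km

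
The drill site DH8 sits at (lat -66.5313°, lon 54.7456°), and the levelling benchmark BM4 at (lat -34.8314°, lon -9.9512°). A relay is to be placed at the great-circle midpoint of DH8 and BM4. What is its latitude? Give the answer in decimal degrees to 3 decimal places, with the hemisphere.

Bx = cos φ₂ cos Δλ = 0.350832,  By = cos φ₂ sin Δλ = -0.742084
φₘ = atan2(sin φ₁ + sin φ₂, √((cos φ₁ + Bx)² + By²)) = -54.68593°
λₘ = λ₁ + atan2(By, cos φ₁ + Bx) = 10.01441°

54.686°S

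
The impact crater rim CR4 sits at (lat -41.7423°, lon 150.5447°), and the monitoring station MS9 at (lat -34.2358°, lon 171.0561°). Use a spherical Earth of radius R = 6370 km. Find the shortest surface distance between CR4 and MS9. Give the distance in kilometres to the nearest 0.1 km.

1974.9 km

Δφ = 7.5065°,  Δλ = 20.5114°
a = sin²(Δφ/2) + cos φ₁ cos φ₂ sin²(Δλ/2) = 0.023839
c = 2·arcsin(√a) = 0.310036 rad = 17.7638°
d = R·c = 6370 × 0.310036 = 1974.9 km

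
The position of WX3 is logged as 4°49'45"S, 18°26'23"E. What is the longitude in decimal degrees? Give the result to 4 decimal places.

18.4397°E

18° + 26′/60 + 23″/3600 = 18 + 0.43333 + 0.00639 = 18.4397°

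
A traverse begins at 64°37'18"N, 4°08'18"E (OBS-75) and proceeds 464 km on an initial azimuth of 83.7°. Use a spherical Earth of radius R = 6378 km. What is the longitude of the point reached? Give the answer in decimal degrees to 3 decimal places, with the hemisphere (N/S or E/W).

13.893°E

OBS-75: φ = +64.62167°, λ = +4.13833°
δ = d/R = 464/6378 = 0.072750 rad
φ₂ = arcsin(sin φ₁ cos δ + cos φ₁ sin δ cos θ)
   = arcsin(0.90350·0.99735 + 0.42859·0.07269·0.10973) = 64.75953°
λ₂ = λ₁ + atan2(sin θ sin δ cos φ₁, cos δ − sin φ₁ sin φ₂) = 13.89287°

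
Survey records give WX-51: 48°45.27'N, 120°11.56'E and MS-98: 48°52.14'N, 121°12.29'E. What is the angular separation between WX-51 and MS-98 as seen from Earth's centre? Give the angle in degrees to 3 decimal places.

0.676°

WX-51: φ = +48.75450°, λ = +120.19267°
MS-98: φ = +48.86900°, λ = +121.20483°
Δφ = 0.1145°,  Δλ = 1.0122°
a = sin²(Δφ/2) + cos φ₁ cos φ₂ sin²(Δλ/2) = 0.000035
c = 2·arcsin(√a) = 0.011804 rad = 0.6763°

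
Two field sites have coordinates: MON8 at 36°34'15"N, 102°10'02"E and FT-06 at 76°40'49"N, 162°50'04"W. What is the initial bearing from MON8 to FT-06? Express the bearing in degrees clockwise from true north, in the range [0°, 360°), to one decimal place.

MON8: φ = +36.57083°, λ = +102.16722°
FT-06: φ = +76.68028°, λ = -162.83444°
Δλ = 94.9983°
y = sin Δλ · cos φ₂ = 0.229509
x = cos φ₁ sin φ₂ − sin φ₁ cos φ₂ cos Δλ = 0.793476
θ = atan2(y, x) = 16.1322° → 16.1322° (mod 360°)

16.1°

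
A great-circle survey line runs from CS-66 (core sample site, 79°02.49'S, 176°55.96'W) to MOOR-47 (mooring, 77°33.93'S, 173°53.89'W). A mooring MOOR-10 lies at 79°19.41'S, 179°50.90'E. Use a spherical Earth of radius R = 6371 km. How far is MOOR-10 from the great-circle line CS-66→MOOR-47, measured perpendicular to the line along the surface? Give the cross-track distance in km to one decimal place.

46.9 km

CS-66: φ = -79.04150°, λ = -176.93267°
MOOR-47: φ = -77.56550°, λ = -173.89817°
MOOR-10: φ = -79.32350°, λ = +179.84833°
δ₁₃ = central angle CS-66→MOOR-10 = 0.011634 rad  (haversine)
θ₁₃ = bearing CS-66→MOOR-10 = 243.403°,  θ₁₂ = bearing CS-66→MOOR-47 = 24.117°
dₓₜ = R·arcsin(sin δ₁₃ · sin(θ₁₃ − θ₁₂)) = 6371·arcsin(0.01163·sin(219.286°)) = -46.934 km
|dₓₜ| = 46.934 km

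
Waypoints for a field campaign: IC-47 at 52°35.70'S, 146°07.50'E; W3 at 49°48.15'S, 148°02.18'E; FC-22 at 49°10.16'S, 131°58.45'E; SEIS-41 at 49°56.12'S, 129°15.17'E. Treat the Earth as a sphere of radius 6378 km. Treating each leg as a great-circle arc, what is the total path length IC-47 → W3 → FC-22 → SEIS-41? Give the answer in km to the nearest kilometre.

1714 km

IC-47: φ = -52.59500°, λ = +146.12500°
W3: φ = -49.80250°, λ = +148.03633°
FC-22: φ = -49.16933°, λ = +131.97417°
SEIS-41: φ = -49.93533°, λ = +129.25283°
IC-47→W3: c = 0.053027 rad, d = 338.21 km
W3→FC-22: c = 0.182102 rad, d = 1161.45 km
FC-22→SEIS-41: c = 0.033586 rad, d = 214.21 km
Total = 338.21 + 1161.45 + 214.21 = 1713.87 km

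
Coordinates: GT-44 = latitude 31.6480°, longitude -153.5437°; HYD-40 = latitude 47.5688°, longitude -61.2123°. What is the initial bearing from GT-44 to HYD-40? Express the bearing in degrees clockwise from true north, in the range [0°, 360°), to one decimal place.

Δλ = 92.3314°
y = sin Δλ · cos φ₂ = 0.674146
x = cos φ₁ sin φ₂ − sin φ₁ cos φ₂ cos Δλ = 0.642726
θ = atan2(y, x) = 46.3668° → 46.3668° (mod 360°)

46.4°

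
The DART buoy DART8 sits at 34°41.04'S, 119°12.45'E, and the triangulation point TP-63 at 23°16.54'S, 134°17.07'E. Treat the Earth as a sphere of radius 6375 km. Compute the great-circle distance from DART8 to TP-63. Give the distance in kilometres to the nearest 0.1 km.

1936.0 km

DART8: φ = -34.68400°, λ = +119.20750°
TP-63: φ = -23.27567°, λ = +134.28450°
Δφ = 11.4083°,  Δλ = 15.0770°
a = sin²(Δφ/2) + cos φ₁ cos φ₂ sin²(Δλ/2) = 0.022880
c = 2·arcsin(√a) = 0.303688 rad = 17.4000°
d = R·c = 6375 × 0.303688 = 1936.0 km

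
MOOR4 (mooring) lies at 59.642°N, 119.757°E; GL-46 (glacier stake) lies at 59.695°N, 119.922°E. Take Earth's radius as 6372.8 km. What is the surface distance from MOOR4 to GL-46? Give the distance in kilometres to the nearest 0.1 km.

11.0 km

Δφ = 0.0530°,  Δλ = 0.1650°
a = sin²(Δφ/2) + cos φ₁ cos φ₂ sin²(Δλ/2) = 0.000001
c = 2·arcsin(√a) = 0.001724 rad = 0.0988°
d = R·c = 6372.8 × 0.001724 = 11.0 km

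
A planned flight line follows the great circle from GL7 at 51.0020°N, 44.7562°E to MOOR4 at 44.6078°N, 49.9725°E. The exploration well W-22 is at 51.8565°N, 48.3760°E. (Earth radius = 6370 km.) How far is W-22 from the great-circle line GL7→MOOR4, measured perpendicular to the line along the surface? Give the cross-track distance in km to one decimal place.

δ₁₃ = central angle GL7→W-22 = 0.042113 rad  (haversine)
θ₁₃ = bearing GL7→W-22 = 67.854°,  θ₁₂ = bearing GL7→MOOR4 = 149.315°
dₓₜ = R·arcsin(sin δ₁₃ · sin(θ₁₃ − θ₁₂)) = 6370·arcsin(0.04210·sin(-81.462°)) = -265.285 km
|dₓₜ| = 265.285 km

265.3 km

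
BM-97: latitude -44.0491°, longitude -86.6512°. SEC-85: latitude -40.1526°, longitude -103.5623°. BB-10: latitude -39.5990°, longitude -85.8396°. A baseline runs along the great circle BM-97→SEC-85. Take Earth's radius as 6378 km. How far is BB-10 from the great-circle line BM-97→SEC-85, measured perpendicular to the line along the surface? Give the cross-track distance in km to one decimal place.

δ₁₃ = central angle BM-97→BB-10 = 0.078382 rad  (haversine)
θ₁₃ = bearing BM-97→BB-10 = 8.012°,  θ₁₂ = bearing BM-97→SEC-85 = 281.436°
dₓₜ = R·arcsin(sin δ₁₃ · sin(θ₁₃ − θ₁₂)) = 6378·arcsin(0.07830·sin(-273.423°)) = 499.025 km
|dₓₜ| = 499.025 km

499.0 km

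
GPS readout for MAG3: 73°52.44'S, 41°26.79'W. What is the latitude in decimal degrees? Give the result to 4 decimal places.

73° + 52.44′/60 = 73 + 0.87400 = 73.8740°

73.8740°S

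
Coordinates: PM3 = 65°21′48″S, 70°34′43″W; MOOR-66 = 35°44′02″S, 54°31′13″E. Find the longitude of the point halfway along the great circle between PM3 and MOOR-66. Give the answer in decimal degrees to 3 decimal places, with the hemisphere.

23.716°E

PM3: φ = -65.36333°, λ = -70.57861°
MOOR-66: φ = -35.73389°, λ = +54.52028°
Bx = cos φ₂ cos Δλ = -0.466741,  By = cos φ₂ sin Δλ = 0.664132
φₘ = atan2(sin φ₁ + sin φ₂, √((cos φ₁ + Bx)² + By²)) = -65.95900°
λₘ = λ₁ + atan2(By, cos φ₁ + Bx) = 23.71641°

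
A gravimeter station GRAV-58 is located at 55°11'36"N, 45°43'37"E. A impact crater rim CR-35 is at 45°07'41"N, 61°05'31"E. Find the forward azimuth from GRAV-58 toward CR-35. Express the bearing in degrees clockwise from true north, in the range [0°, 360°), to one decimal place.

129.5°

GRAV-58: φ = +55.19333°, λ = +45.72694°
CR-35: φ = +45.12806°, λ = +61.09194°
Δλ = 15.3650°
y = sin Δλ · cos φ₂ = 0.186941
x = cos φ₁ sin φ₂ − sin φ₁ cos φ₂ cos Δλ = -0.154065
θ = atan2(y, x) = 129.4932° → 129.4932° (mod 360°)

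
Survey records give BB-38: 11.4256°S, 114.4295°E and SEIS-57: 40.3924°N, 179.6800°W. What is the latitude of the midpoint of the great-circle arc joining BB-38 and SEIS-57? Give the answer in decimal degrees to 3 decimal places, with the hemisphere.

17.056°N

Bx = cos φ₂ cos Δλ = 0.311110,  By = cos φ₂ sin Δλ = 0.695185
φₘ = atan2(sin φ₁ + sin φ₂, √((cos φ₁ + Bx)² + By²)) = 17.05570°
λₘ = λ₁ + atan2(By, cos φ₁ + Bx) = 142.72591°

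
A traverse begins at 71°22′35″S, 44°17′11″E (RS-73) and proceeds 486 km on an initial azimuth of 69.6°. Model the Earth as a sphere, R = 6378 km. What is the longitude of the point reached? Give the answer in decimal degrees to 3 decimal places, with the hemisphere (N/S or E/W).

RS-73: φ = -71.37639°, λ = +44.28639°
δ = d/R = 486/6378 = 0.076199 rad
φ₂ = arcsin(sin φ₁ cos δ + cos φ₁ sin δ cos θ)
   = arcsin(-0.94764·0.99710 + 0.31935·0.07613·0.34857) = -69.45764°
λ₂ = λ₁ + atan2(sin θ sin δ cos φ₁, cos δ − sin φ₁ sin φ₂) = 56.01861°

56.019°E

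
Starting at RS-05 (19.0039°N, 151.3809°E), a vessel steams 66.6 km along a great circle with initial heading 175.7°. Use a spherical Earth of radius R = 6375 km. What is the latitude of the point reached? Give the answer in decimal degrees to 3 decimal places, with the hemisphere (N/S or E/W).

δ = d/R = 66.6/6375 = 0.010447 rad
φ₂ = arcsin(sin φ₁ cos δ + cos φ₁ sin δ cos θ)
   = arcsin(0.32563·0.99995 + 0.94550·0.01045·-0.99719) = 18.40701°
λ₂ = λ₁ + atan2(sin θ sin δ cos φ₁, cos δ − sin φ₁ sin φ₂) = 151.42820°

18.407°N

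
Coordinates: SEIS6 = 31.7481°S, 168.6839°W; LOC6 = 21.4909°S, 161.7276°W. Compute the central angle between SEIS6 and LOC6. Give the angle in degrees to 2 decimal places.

Δφ = 10.2572°,  Δλ = 6.9563°
a = sin²(Δφ/2) + cos φ₁ cos φ₂ sin²(Δλ/2) = 0.010903
c = 2·arcsin(√a) = 0.209217 rad = 11.9873°

11.99°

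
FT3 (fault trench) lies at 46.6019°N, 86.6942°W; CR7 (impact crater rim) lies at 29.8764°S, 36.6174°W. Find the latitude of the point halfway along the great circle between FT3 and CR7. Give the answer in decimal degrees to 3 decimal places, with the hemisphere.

Bx = cos φ₂ cos Δλ = 0.556472,  By = cos φ₂ sin Δλ = 0.664985
φₘ = atan2(sin φ₁ + sin φ₂, √((cos φ₁ + Bx)² + By²)) = 9.20273°
λₘ = λ₁ + atan2(By, cos φ₁ + Bx) = -58.55838°

9.203°N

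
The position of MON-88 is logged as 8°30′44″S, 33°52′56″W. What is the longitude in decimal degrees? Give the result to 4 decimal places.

33.8822°W

33° + 52′/60 + 56″/3600 = 33 + 0.86667 + 0.01556 = 33.8822°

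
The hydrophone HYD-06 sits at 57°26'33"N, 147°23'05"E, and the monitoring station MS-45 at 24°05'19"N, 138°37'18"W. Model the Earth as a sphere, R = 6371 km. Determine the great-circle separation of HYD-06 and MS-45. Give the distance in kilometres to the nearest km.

HYD-06: φ = +57.44250°, λ = +147.38472°
MS-45: φ = +24.08861°, λ = -138.62167°
Δφ = -33.3539°,  Δλ = 73.9936°
a = sin²(Δφ/2) + cos φ₁ cos φ₂ sin²(Δλ/2) = 0.260261
c = 2·arcsin(√a) = 1.070737 rad = 61.3487°
d = R·c = 6371 × 1.070737 = 6821.7 km

6822 km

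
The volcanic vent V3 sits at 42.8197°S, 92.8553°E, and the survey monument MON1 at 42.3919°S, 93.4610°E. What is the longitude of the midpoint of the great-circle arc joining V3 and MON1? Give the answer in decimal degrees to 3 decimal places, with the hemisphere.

Bx = cos φ₂ cos Δλ = 0.738509,  By = cos φ₂ sin Δλ = 0.007807
φₘ = atan2(sin φ₁ + sin φ₂, √((cos φ₁ + Bx)² + By²)) = -42.60620°
λₘ = λ₁ + atan2(By, cos φ₁ + Bx) = 93.15919°

93.159°E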